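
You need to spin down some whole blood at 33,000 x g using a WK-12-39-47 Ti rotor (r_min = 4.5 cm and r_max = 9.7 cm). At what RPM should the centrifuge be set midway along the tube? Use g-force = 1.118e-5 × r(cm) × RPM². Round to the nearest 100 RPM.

r_avg = (4.5 + 9.7) / 2 = 7.1 cm
RCF = 1.118 × 10⁻⁵ × r × N²
33,000 = 1.118 × 10⁻⁵ × 7.1 × N²
N² = 33,000 / (7.9378 × 10⁻⁵) = 415,732,319
N ≈ √415,732,319 ≈ 20,389.5

N ≈ 20400 RPM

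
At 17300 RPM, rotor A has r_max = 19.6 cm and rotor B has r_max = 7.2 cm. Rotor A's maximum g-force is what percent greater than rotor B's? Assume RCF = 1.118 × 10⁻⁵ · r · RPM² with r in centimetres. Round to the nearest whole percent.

172%

At equal RPM, RCF scales linearly with r: ratio = 19.6 / 7.2 = 2.7222.
So rotor A delivers 172.2% more g-force.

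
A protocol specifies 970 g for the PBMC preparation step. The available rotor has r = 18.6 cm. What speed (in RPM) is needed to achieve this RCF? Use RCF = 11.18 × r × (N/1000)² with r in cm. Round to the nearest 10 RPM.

970 = 11.18 × 18.6 × (N/1000)²
(N/1000)² = 970 / 207.948 = 4.664628
N = 1000 × √4.664628 ≈ 2,159.8

2160 RPM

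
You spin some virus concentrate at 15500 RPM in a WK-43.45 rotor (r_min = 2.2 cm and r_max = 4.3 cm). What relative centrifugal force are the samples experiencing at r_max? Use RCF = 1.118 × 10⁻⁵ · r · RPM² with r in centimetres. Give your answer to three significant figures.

≈ 11500 g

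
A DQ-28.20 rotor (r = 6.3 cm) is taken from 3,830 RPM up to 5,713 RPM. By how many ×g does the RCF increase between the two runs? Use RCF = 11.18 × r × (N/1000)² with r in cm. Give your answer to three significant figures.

RCF₁ = 11.18 × 6.3 × (3.83)² = 11.18 × 6.3 × 14.6689 ≈ 1,033.2 × g
RCF₂ = 11.18 × 6.3 × (5.713)² = 11.18 × 6.3 × 32.638369 ≈ 2,298.9 × g
Increase = 2,298.9 − 1,033.2 = 1,265.7

1270 ×g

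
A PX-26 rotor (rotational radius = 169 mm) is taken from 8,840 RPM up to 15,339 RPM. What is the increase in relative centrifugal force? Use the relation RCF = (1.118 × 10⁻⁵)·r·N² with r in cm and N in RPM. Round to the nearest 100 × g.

r = 169 mm = 16.9 cm
RCF₁ = 1.118 × 10⁻⁵ × 16.9 × (8840)² = 1.118 × 10⁻⁵ × 16.9 × 78,145,600 ≈ 14,765 × g
RCF₂ = 1.118 × 10⁻⁵ × 16.9 × (15339)² = 1.118 × 10⁻⁵ × 16.9 × 235,284,921 ≈ 44,455.2 × g
Increase = 44,455.2 − 14,765 = 29,690.2

≈ 29700 g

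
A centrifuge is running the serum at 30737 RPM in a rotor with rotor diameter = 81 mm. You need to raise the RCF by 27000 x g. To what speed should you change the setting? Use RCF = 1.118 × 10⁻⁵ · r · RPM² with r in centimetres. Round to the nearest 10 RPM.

r = 81 mm / 2 = 40.5 mm = 4.05 cm
Current RCF = 1.118 × 10⁻⁵ × 4.05 × (30737)² = 1.118 × 10⁻⁵ × 4.05 × 944,763,169 ≈ 42,777.9 × g
Target RCF = 42,777.9 + 27,000 = 69,777.9 × g
N² = 69,777.9 / (4.5279 × 10⁻⁵) = 1,541,065,395
N ≈ √1,541,065,395 ≈ 39,256.4

≈ 39260 RPM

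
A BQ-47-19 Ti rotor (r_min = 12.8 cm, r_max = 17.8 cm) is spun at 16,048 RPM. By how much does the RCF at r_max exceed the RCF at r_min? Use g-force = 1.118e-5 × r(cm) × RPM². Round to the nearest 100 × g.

RCF_max = 1.118 × 10⁻⁵ × 17.8 × (16048)² = 1.118 × 10⁻⁵ × 17.8 × 257,538,304 ≈ 51,251.2 × g
RCF_min = 1.118 × 10⁻⁵ × 12.8 × (16048)² = 1.118 × 10⁻⁵ × 12.8 × 257,538,304 ≈ 36,854.8 × g
ΔRCF = 51,251.2 − 36,854.8 = 14,396.4

≈ 14400 g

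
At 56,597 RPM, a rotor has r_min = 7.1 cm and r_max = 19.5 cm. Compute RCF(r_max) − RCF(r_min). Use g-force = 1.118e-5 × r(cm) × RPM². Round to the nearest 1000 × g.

≈ 444000 g

RCF_max = 1.118 × 10⁻⁵ × 19.5 × (56597)² = 1.118 × 10⁻⁵ × 19.5 × 3,203,220,409 ≈ 698,334.1 × g
RCF_min = 1.118 × 10⁻⁵ × 7.1 × (56597)² = 1.118 × 10⁻⁵ × 7.1 × 3,203,220,409 ≈ 254,265.2 × g
ΔRCF = 698,334.1 − 254,265.2 = 444,068.9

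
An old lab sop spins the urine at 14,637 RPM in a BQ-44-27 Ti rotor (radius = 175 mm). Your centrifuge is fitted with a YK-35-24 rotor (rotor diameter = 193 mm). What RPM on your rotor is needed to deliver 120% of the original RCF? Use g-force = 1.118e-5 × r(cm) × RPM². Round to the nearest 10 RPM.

Original rotor: r = 175 mm = 17.5 cm
RCF = 1.118 × 10⁻⁵ × r × N²
RCF_original = 1.118 × 10⁻⁵ × 17.5 × (14637)² = 1.118 × 10⁻⁵ × 17.5 × 214,241,769 ≈ 41,916.4 × g
Target RCF = 1.2 × 41,916.4 ≈ 50,299.7 × g
Your rotor: r = 193 mm / 2 = 96.5 mm = 9.65 cm
50,299.7 = 1.118 × 10⁻⁵ × 9.65 × N²
N² = 50,299.7 / (10.7887 × 10⁻⁵) = 466,225,773
N ≈ √466,225,773 ≈ 21,592.3

21590 RPM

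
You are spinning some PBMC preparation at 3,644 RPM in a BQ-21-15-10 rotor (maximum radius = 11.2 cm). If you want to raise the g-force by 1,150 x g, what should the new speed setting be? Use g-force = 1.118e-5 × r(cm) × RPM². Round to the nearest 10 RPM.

N₂ ≈ 4740 RPM

Current RCF = 1.118 × 10⁻⁵ × 11.2 × (3644)² = 1.118 × 10⁻⁵ × 11.2 × 13,278,736 ≈ 1,662.7 × g
Target RCF = 1,662.7 + 1,150 = 2,812.7 × g
N² = 2,812.7 / (12.5216 × 10⁻⁵) = 22,462,784
N ≈ √22,462,784 ≈ 4,739.5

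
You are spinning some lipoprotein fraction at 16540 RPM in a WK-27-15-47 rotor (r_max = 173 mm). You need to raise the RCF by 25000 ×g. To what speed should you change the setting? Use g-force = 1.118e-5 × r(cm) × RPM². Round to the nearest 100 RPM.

r = 173 mm = 17.3 cm
Current RCF = 1.118 × 10⁻⁵ × 17.3 × (16540)² = 1.118 × 10⁻⁵ × 17.3 × 273,571,600 ≈ 52,912.6 × g
Target RCF = 52,912.6 + 25,000 = 77,912.6 × g
N² = 77,912.6 / (19.3414 × 10⁻⁵) = 402,828,130
N ≈ √402,828,130 ≈ 20,070.6

20100 RPM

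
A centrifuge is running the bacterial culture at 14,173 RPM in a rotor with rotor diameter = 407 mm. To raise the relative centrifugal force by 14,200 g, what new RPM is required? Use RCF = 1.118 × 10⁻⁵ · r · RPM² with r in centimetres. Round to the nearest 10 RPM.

r = 407 mm / 2 = 203.5 mm = 20.35 cm
Current RCF = 1.118 × 10⁻⁵ × 20.35 × (14173)² = 1.118 × 10⁻⁵ × 20.35 × 200,873,929 ≈ 45,701.4 × g
Target RCF = 45,701.4 + 14,200 = 59,901.4 × g
N² = 59,901.4 / (22.7513 × 10⁻⁵) = 263,287,812
N ≈ √263,287,812 ≈ 16,226.1

16230 RPM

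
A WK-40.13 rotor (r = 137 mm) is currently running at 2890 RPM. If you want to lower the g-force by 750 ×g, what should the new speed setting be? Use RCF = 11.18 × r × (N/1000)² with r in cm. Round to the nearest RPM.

1859 RPM

r = 137 mm = 13.7 cm
Current RCF = 11.18 × 13.7 × (2.89)² = 11.18 × 13.7 × 8.3521 ≈ 1,279.3 × g
Target RCF = 1,279.3 − 750 = 529.3 × g
(N/1000)² = 529.3 / 153.166 = 3.455728
N = 1000 × √3.455728 ≈ 1,859.0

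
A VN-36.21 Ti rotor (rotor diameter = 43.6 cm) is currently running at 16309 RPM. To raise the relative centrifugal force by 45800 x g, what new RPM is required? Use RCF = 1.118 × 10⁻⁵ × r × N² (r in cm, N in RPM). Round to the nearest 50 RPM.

N₂ ≈ 21300 RPM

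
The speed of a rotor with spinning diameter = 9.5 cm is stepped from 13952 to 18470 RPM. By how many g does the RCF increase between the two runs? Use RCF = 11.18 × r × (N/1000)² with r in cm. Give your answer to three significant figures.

r = 9.5 / 2 = 4.75 cm
RCF₁ = 11.18 × 4.75 × (13.952)² = 11.18 × 4.75 × 194.658304 ≈ 10,337.3 × g
RCF₂ = 11.18 × 4.75 × (18.47)² = 11.18 × 4.75 × 341.1409 ≈ 18,116.3 × g
Increase = 18,116.3 − 10,337.3 = 7,779

7780 g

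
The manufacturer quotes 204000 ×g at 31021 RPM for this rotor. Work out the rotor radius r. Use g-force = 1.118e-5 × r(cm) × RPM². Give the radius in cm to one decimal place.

204000 = 1.118 × 10⁻⁵ × r × (31021)²
r = 204000 / (1.118 × 10⁻⁵ × 962,302,441) = 204000 / 10758.54 ≈ 18.962 cm

≈ 19.0 cm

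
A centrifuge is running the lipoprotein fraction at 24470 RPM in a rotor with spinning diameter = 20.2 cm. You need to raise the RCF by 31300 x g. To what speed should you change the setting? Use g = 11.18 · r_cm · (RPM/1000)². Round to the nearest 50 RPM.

29600 RPM

r = 20.2 / 2 = 10.1 cm
Current RCF = 11.18 × 10.1 × (24.47)² = 11.18 × 10.1 × 598.7809 ≈ 67,613.1 × g
Target RCF = 67,613.1 + 31,300 = 98,913.1 × g
(N/1000)² = 98,913.1 / 112.918 = 875.9728
N = 1000 × √875.9728 ≈ 29,596.8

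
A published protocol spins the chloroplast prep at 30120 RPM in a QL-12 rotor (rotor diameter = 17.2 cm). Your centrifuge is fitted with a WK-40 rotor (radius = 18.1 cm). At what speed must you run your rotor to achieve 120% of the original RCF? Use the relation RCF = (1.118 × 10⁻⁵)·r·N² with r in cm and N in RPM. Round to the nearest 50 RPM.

Original rotor: r = 17.2 / 2 = 8.6 cm
RCF_original = 1.118 × 10⁻⁵ × 8.6 × (30120)² = 1.118 × 10⁻⁵ × 8.6 × 907,214,400 ≈ 87,226.9 × g
Target RCF = 1.2 × 87,226.9 ≈ 104,672.3 × g
104,672.3 = 1.118 × 10⁻⁵ × 18.1 × N²
N² = 104,672.3 / (20.2358 × 10⁻⁵) = 517,262,970
N ≈ √517,262,970 ≈ 22,743.4

≈ 22750 RPM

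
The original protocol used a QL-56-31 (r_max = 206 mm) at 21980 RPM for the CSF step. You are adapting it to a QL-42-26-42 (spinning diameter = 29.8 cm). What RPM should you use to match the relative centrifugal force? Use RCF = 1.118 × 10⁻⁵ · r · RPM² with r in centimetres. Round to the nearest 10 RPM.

≈ 25840 RPM

Original rotor: r = 206 mm = 20.6 cm
RCF = 1.118 × 10⁻⁵ × r × N²
RCF_original = 1.118 × 10⁻⁵ × 20.6 × (21980)² = 1.118 × 10⁻⁵ × 20.6 × 483,120,400 ≈ 111,266.5 × g
Your rotor: r = 29.8 / 2 = 14.9 cm
111,266.5 = 1.118 × 10⁻⁵ × 14.9 × N²
N² = 111,266.5 / (16.6582 × 10⁻⁵) = 667,938,313
N ≈ √667,938,313 ≈ 25,844.5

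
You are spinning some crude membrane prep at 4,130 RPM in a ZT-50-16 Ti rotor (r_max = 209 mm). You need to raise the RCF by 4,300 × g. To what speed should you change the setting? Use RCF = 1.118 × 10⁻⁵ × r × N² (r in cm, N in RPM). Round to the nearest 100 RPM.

r = 209 mm = 20.9 cm
Current RCF = 1.118 × 10⁻⁵ × 20.9 × (4130)² = 1.118 × 10⁻⁵ × 20.9 × 17,056,900 ≈ 3,985.5 × g
Target RCF = 3,985.5 + 4,300 = 8,285.5 × g
N² = 8,285.5 / (23.3662 × 10⁻⁵) = 35,459,339
N ≈ √35,459,339 ≈ 5,954.8

≈ 6000 RPM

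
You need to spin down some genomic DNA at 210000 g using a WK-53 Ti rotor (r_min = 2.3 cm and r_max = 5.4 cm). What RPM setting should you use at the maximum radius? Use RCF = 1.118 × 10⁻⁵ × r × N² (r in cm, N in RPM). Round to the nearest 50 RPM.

Use r_max = 5.4 cm.
210,000 = 1.118 × 10⁻⁵ × 5.4 × N²
N² = 210,000 / (6.0372 × 10⁻⁵) = 3,478,433,711
N ≈ √3,478,433,711 ≈ 58,978.2

N ≈ 59000 RPM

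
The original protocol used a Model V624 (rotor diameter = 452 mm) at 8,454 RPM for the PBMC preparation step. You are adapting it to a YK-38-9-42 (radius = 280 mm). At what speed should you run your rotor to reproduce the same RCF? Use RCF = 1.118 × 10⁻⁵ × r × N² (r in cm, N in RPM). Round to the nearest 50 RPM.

≈ 7600 RPM

Original rotor: r = 452 mm / 2 = 226 mm = 22.6 cm
RCF = 1.118 × 10⁻⁵ × r × N²
RCF_original = 1.118 × 10⁻⁵ × 22.6 × (8454)² = 1.118 × 10⁻⁵ × 22.6 × 71,470,116 ≈ 18,058.2 × g
Your rotor: r = 280 mm = 28.0 cm
18,058.2 = 1.118 × 10⁻⁵ × 28 × N²
N² = 18,058.2 / (31.304 × 10⁻⁵) = 57,686,558
N ≈ √57,686,558 ≈ 7,595.2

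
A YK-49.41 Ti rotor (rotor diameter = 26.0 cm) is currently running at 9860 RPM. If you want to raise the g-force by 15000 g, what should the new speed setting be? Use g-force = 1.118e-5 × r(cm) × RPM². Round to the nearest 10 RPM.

r = 26.0 / 2 = 13 cm
Current RCF = 1.118 × 10⁻⁵ × 13 × (9860)² = 1.118 × 10⁻⁵ × 13 × 97,219,600 ≈ 14,129.9 × g
Target RCF = 14,129.9 + 15,000 = 29,129.9 × g
N² = 29,129.9 / (14.534 × 10⁻⁵) = 200,425,898
N ≈ √200,425,898 ≈ 14,157.2

14160 RPM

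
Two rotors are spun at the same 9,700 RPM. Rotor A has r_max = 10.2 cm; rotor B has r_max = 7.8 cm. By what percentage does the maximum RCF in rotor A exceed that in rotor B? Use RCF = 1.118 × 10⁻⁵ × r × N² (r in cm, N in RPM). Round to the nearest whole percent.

31%

At equal RPM, RCF scales linearly with r: ratio = 10.2 / 7.8 = 1.3077.
So rotor A delivers 30.8% more g-force.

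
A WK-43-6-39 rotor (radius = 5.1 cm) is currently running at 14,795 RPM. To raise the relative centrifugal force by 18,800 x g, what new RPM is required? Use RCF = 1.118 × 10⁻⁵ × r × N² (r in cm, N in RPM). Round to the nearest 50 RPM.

Current RCF = 1.118 × 10⁻⁵ × 5.1 × (14795)² = 1.118 × 10⁻⁵ × 5.1 × 218,892,025 ≈ 12,480.8 × g
Target RCF = 12,480.8 + 18,800 = 31,280.8 × g
N² = 31,280.8 / (5.7018 × 10⁻⁵) = 548,612,719
N ≈ √548,612,719 ≈ 23,422.5

N₂ ≈ 23400 RPM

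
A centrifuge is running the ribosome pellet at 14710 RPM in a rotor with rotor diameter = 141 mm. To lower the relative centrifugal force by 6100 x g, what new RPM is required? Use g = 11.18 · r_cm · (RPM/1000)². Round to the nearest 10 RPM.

≈ 11790 RPM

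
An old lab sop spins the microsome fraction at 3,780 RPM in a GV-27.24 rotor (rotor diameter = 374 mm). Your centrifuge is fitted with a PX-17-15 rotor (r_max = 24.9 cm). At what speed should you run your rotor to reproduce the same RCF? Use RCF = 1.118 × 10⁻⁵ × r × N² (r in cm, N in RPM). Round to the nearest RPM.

Original rotor: r = 374 mm / 2 = 187 mm = 18.7 cm
RCF = 1.118 × 10⁻⁵ × r × N²
RCF_original = 1.118 × 10⁻⁵ × 18.7 × (3780)² = 1.118 × 10⁻⁵ × 18.7 × 14,288,400 ≈ 2,987.2 × g
2,987.2 = 1.118 × 10⁻⁵ × 24.9 × N²
N² = 2,987.2 / (27.8382 × 10⁻⁵) = 10,730,579
N ≈ √10,730,579 ≈ 3,275.8

≈ 3276 RPM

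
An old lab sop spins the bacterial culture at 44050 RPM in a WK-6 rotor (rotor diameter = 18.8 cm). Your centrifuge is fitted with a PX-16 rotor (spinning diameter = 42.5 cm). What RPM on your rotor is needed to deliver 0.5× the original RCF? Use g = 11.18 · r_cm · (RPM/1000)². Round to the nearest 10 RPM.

Original rotor: r = 18.8 / 2 = 9.4 cm
RCF = 11.18 × r × (N/1000)²
RCF_original = 11.18 × 9.4 × (44.05)² = 11.18 × 9.4 × 1,940.4025 ≈ 203,920.8 × g
Target RCF = 0.5 × 203,920.8 ≈ 101,960.4 × g
Your rotor: r = 42.5 / 2 = 21.25 cm
101,960.4 = 11.18 × 21.25 × (N/1000)²
(N/1000)² = 101,960.4 / 237.575 = 429.1714
N = 1000 × √429.1714 ≈ 20,716.5

20720 RPM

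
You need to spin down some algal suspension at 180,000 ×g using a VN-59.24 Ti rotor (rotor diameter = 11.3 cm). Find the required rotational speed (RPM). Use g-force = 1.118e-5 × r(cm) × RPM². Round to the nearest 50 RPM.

≈ 53400 RPM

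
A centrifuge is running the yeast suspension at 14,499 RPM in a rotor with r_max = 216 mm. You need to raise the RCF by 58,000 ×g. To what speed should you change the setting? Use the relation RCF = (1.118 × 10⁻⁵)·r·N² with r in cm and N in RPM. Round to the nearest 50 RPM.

≈ 21200 RPM

r = 216 mm = 21.6 cm
Current RCF = 1.118 × 10⁻⁵ × 21.6 × (14499)² = 1.118 × 10⁻⁵ × 21.6 × 210,221,001 ≈ 50,765.8 × g
Target RCF = 50,765.8 + 58,000 = 108,765.8 × g
N² = 108,765.8 / (24.1488 × 10⁻⁵) = 450,398,363
N ≈ √450,398,363 ≈ 21,222.6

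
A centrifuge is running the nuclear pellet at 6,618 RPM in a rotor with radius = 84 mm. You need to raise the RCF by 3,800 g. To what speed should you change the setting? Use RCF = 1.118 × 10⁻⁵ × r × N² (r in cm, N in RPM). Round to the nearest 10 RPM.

r = 84 mm = 8.4 cm
Current RCF = 1.118 × 10⁻⁵ × 8.4 × (6618)² = 1.118 × 10⁻⁵ × 8.4 × 43,797,924 ≈ 4,113.2 × g
Target RCF = 4,113.2 + 3,800 = 7,913.2 × g
N² = 7,913.2 / (9.3912 × 10⁻⁵) = 84,261,862
N ≈ √84,261,862 ≈ 9,179.4

9180 RPM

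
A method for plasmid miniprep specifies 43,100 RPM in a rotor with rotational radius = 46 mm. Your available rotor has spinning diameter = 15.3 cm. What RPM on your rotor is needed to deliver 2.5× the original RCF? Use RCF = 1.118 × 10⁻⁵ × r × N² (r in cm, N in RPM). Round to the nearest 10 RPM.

Original rotor: r = 46 mm = 4.6 cm
RCF = 1.118 × 10⁻⁵ × r × N²
RCF_original = 1.118 × 10⁻⁵ × 4.6 × (43100)² = 1.118 × 10⁻⁵ × 4.6 × 1,857,610,000 ≈ 95,533.2 × g
Target RCF = 2.5 × 95,533.2 ≈ 238,833 × g
Your rotor: r = 15.3 / 2 = 7.65 cm
238,833 = 1.118 × 10⁻⁵ × 7.65 × N²
N² = 238,833 / (8.5527 × 10⁻⁵) = 2,792,486,583
N ≈ √2,792,486,583 ≈ 52,844.0

52840 RPM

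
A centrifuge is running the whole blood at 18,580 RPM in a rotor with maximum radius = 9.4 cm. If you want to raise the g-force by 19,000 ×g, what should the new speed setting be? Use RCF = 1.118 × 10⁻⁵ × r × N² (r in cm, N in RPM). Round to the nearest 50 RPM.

Current RCF = 1.118 × 10⁻⁵ × 9.4 × (18580)² = 1.118 × 10⁻⁵ × 9.4 × 345,216,400 ≈ 36,279.5 × g
Target RCF = 36,279.5 + 19,000 = 55,279.5 × g
N² = 55,279.5 / (10.5092 × 10⁻⁵) = 526,010,543
N ≈ √526,010,543 ≈ 22,934.9

22950 RPM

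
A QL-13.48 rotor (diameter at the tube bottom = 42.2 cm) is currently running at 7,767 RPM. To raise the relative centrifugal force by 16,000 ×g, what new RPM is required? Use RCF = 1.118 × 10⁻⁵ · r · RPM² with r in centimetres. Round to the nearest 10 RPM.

r = 42.2 / 2 = 21.1 cm
Current RCF = 1.118 × 10⁻⁵ × 21.1 × (7767)² = 1.118 × 10⁻⁵ × 21.1 × 60,326,289 ≈ 14,230.9 × g
Target RCF = 14,230.9 + 16,000 = 30,230.9 × g
N² = 30,230.9 / (23.5898 × 10⁻⁵) = 128,152,422
N ≈ √128,152,422 ≈ 11,320.4

≈ 11320 RPM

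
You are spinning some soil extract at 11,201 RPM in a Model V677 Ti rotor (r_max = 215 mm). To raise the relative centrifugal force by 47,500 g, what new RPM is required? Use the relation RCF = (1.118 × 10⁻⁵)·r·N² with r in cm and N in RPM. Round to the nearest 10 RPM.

17970 RPM

r = 215 mm = 21.5 cm
Current RCF = 1.118 × 10⁻⁵ × 21.5 × (11201)² = 1.118 × 10⁻⁵ × 21.5 × 125,462,401 ≈ 30,157.4 × g
Target RCF = 30,157.4 + 47,500 = 77,657.4 × g
N² = 77,657.4 / (24.037 × 10⁻⁵) = 323,074,427
N ≈ √323,074,427 ≈ 17,974.3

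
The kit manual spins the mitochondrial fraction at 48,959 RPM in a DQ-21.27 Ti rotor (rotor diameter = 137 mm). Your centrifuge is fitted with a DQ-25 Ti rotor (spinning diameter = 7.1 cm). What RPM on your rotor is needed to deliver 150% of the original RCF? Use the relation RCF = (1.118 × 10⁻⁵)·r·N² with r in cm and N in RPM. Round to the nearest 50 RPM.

≈ 83300 RPM

Original rotor: r = 137 mm / 2 = 68.5 mm = 6.85 cm
RCF_original = 1.118 × 10⁻⁵ × 6.85 × (48959)² = 1.118 × 10⁻⁵ × 6.85 × 2,396,983,681 ≈ 183,568.2 × g
Target RCF = 1.5 × 183,568.2 ≈ 275,352.3 × g
Your rotor: r = 7.1 / 2 = 3.55 cm
275,352.3 = 1.118 × 10⁻⁵ × 3.55 × N²
N² = 275,352.3 / (3.9689 × 10⁻⁵) = 6,937,748,495
N ≈ √6,937,748,495 ≈ 83,293.1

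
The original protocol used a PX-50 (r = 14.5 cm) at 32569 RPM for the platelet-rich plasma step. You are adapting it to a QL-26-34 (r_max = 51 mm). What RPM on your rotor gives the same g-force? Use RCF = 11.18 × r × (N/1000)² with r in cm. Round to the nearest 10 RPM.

54920 RPM

RCF = 11.18 × r × (N/1000)²
RCF_original = 11.18 × 14.5 × (32.569)² = 11.18 × 14.5 × 1,060.739761 ≈ 171,956.5 × g
Your rotor: r = 51 mm = 5.1 cm
171,956.5 = 11.18 × 5.1 × (N/1000)²
(N/1000)² = 171,956.5 / 57.018 = 3015.828
N = 1000 × √3015.828 ≈ 54,916.6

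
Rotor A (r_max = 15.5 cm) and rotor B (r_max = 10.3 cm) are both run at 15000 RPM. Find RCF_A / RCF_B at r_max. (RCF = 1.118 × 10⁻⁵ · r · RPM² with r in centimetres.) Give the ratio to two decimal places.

At fixed N, RCF ∝ r, so RCF_A/RCF_B = r_A/r_B = 15.5 / 10.3 = 1.5049.

1.50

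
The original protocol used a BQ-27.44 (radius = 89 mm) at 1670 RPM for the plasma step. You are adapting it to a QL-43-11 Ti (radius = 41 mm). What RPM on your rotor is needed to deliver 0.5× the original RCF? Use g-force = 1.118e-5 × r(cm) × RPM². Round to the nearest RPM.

≈ 1740 RPM

Original rotor: r = 89 mm = 8.9 cm
RCF_original = 1.118 × 10⁻⁵ × 8.9 × (1670)² = 1.118 × 10⁻⁵ × 8.9 × 2,788,900 ≈ 277.5 × g
Target RCF = 0.5 × 277.5 ≈ 138.8 × g
Your rotor: r = 41 mm = 4.1 cm
138.8 = 1.118 × 10⁻⁵ × 4.1 × N²
N² = 138.8 / (4.5838 × 10⁻⁵) = 3,028,055
N ≈ √3,028,055 ≈ 1,740.1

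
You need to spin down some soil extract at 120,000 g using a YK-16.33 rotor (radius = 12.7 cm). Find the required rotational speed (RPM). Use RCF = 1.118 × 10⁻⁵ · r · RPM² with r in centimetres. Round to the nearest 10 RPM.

RCF = 1.118 × 10⁻⁵ × r × N²
120,000 = 1.118 × 10⁻⁵ × 12.7 × N²
N² = 120,000 / (14.1986 × 10⁻⁵) = 845,153,748
N ≈ √845,153,748 ≈ 29,071.5

29070 RPM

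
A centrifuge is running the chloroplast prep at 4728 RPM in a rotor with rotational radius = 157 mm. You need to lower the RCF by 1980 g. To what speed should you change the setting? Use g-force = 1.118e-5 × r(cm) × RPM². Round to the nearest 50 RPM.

r = 157 mm = 15.7 cm
Current RCF = 1.118 × 10⁻⁵ × 15.7 × (4728)² = 1.118 × 10⁻⁵ × 15.7 × 22,353,984 ≈ 3,923.7 × g
Target RCF = 3,923.7 − 1,980 = 1,943.7 × g
N² = 1,943.7 / (17.5526 × 10⁻⁵) = 11,073,573
N ≈ √11,073,573 ≈ 3,327.7

N₂ ≈ 3350 RPM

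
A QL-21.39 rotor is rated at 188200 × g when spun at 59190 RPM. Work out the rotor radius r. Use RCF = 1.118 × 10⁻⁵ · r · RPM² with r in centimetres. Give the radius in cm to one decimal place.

4.8 cm

188200 = 1.118 × 10⁻⁵ × r × (59190)²
r = 188200 / (1.118 × 10⁻⁵ × 3,503,456,100) = 188200 / 39168.64 ≈ 4.805 cm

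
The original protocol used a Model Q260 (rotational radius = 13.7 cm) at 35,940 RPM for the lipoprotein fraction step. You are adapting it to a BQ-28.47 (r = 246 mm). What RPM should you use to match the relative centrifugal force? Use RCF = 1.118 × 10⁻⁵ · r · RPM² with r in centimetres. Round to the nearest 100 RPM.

RCF_original = 1.118 × 10⁻⁵ × 13.7 × (35940)² = 1.118 × 10⁻⁵ × 13.7 × 1,291,683,600 ≈ 197,842 × g
Your rotor: r = 246 mm = 24.6 cm
197,842 = 1.118 × 10⁻⁵ × 24.6 × N²
N² = 197,842 / (27.5028 × 10⁻⁵) = 719,352,211
N ≈ √719,352,211 ≈ 26,820.7

26800 RPM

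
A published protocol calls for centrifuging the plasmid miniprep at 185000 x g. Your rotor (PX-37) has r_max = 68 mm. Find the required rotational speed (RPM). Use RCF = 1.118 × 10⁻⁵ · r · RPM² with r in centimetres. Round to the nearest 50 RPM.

r = 68 mm = 6.8 cm
RCF = 1.118 × 10⁻⁵ × r × N²
185,000 = 1.118 × 10⁻⁵ × 6.8 × N²
N² = 185,000 / (7.6024 × 10⁻⁵) = 2,433,442,071
N ≈ √2,433,442,071 ≈ 49,329.9

49350 RPM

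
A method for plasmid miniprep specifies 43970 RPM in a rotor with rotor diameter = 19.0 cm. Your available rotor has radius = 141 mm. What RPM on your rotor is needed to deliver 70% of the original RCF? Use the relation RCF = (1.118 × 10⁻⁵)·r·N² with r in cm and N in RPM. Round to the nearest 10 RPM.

30200 RPM

Original rotor: r = 19.0 / 2 = 9.5 cm
RCF_original = 1.118 × 10⁻⁵ × 9.5 × (43970)² = 1.118 × 10⁻⁵ × 9.5 × 1,933,360,900 ≈ 205,342.3 × g
Target RCF = 0.7 × 205,342.3 ≈ 143,739.6 × g
Your rotor: r = 141 mm = 14.1 cm
143,739.6 = 1.118 × 10⁻⁵ × 14.1 × N²
N² = 143,739.6 / (15.7638 × 10⁻⁵) = 911,833,441
N ≈ √911,833,441 ≈ 30,196.6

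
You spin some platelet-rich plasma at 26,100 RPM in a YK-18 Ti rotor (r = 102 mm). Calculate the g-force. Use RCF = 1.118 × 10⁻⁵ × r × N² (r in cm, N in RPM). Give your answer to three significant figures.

r = 102 mm = 10.2 cm
RCF = 1.118 × 10⁻⁵ × 10.2 × (26100)² = 1.118 × 10⁻⁵ × 10.2 × 681,210,000 ≈ 77,682.5 × g

≈ 77700 g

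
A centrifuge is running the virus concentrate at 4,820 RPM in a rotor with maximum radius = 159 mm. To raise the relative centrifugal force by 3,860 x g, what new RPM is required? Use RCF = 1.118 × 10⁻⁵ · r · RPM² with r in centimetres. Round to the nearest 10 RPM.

N₂ ≈ 6700 RPM

r = 159 mm = 15.9 cm
Current RCF = 1.118 × 10⁻⁵ × 15.9 × (4820)² = 1.118 × 10⁻⁵ × 15.9 × 23,232,400 ≈ 4,129.8 × g
Target RCF = 4,129.8 + 3,860 = 7,989.8 × g
N² = 7,989.8 / (17.7762 × 10⁻⁵) = 44,946,614
N ≈ √44,946,614 ≈ 6,704.2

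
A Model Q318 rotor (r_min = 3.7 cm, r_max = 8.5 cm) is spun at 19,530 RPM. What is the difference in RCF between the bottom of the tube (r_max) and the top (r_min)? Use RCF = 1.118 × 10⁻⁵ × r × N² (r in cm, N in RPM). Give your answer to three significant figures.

RCF_max = 1.118 × 10⁻⁵ × 8.5 × (19530)² = 1.118 × 10⁻⁵ × 8.5 × 381,420,900 ≈ 36,246.4 × g
RCF_min = 1.118 × 10⁻⁵ × 3.7 × (19530)² = 1.118 × 10⁻⁵ × 3.7 × 381,420,900 ≈ 15,777.9 × g
ΔRCF = 36,246.4 − 15,777.9 = 20,468.5

ΔRCF ≈ 20500 x g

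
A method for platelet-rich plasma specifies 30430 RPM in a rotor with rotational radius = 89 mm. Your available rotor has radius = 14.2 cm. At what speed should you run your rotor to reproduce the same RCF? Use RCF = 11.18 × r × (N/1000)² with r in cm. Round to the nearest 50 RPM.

≈ 24100 RPM

Original rotor: r = 89 mm = 8.9 cm
RCF = 11.18 × r × (N/1000)²
RCF_original = 11.18 × 8.9 × (30.43)² = 11.18 × 8.9 × 925.9849 ≈ 92,137.3 × g
92,137.3 = 11.18 × 14.2 × (N/1000)²
(N/1000)² = 92,137.3 / 158.756 = 580.3705
N = 1000 × √580.3705 ≈ 24,090.9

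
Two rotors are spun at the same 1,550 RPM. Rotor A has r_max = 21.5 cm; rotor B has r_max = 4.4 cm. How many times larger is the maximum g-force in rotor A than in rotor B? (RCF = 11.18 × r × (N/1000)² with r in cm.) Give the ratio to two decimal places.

4.89

At fixed N, RCF ∝ r, so RCF_A/RCF_B = r_A/r_B = 21.5 / 4.4 = 4.8864.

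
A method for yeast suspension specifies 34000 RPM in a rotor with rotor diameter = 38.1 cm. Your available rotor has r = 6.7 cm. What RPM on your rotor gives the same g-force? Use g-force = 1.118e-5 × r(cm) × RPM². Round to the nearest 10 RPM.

Original rotor: r = 38.1 / 2 = 19.05 cm
RCF_original = 1.118 × 10⁻⁵ × 19.05 × (34000)² = 1.118 × 10⁻⁵ × 19.05 × 1,156,000,000 ≈ 246,203.7 × g
246,203.7 = 1.118 × 10⁻⁵ × 6.7 × N²
N² = 246,203.7 / (7.4906 × 10⁻⁵) = 3,286,835,500
N ≈ √3,286,835,500 ≈ 57,330.9

≈ 57330 RPM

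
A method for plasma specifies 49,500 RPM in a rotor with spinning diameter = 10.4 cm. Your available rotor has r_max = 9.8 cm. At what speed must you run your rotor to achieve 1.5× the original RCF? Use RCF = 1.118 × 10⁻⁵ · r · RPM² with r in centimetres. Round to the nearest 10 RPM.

Original rotor: r = 10.4 / 2 = 5.2 cm
RCF_original = 1.118 × 10⁻⁵ × 5.2 × (49500)² = 1.118 × 10⁻⁵ × 5.2 × 2,450,250,000 ≈ 142,447.7 × g
Target RCF = 1.5 × 142,447.7 ≈ 213,671.6 × g
213,671.6 = 1.118 × 10⁻⁵ × 9.8 × N²
N² = 213,671.6 / (10.9564 × 10⁻⁵) = 1,950,198,970
N ≈ √1,950,198,970 ≈ 44,161.1

44160 RPM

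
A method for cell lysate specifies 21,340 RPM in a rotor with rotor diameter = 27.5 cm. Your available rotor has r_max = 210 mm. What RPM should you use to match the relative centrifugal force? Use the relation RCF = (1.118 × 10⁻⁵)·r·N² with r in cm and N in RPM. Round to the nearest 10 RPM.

Original rotor: r = 27.5 / 2 = 13.75 cm
RCF = 1.118 × 10⁻⁵ × r × N²
RCF_original = 1.118 × 10⁻⁵ × 13.75 × (21340)² = 1.118 × 10⁻⁵ × 13.75 × 455,395,600 ≈ 70,005.7 × g
Your rotor: r = 210 mm = 21.0 cm
70,005.7 = 1.118 × 10⁻⁵ × 21 × N²
N² = 70,005.7 / (23.478 × 10⁻⁵) = 298,175,739
N ≈ √298,175,739 ≈ 17,267.8

≈ 17270 RPM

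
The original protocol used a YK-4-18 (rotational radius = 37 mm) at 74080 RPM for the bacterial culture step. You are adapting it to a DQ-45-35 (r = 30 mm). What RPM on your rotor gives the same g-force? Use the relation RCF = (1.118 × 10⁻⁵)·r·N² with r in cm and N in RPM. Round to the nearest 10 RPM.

Original rotor: r = 37 mm = 3.7 cm
RCF_original = 1.118 × 10⁻⁵ × 3.7 × (74080)² = 1.118 × 10⁻⁵ × 3.7 × 5,487,846,400 ≈ 227,010.3 × g
Your rotor: r = 30 mm = 3.0 cm
227,010.3 = 1.118 × 10⁻⁵ × 3 × N²
N² = 227,010.3 / (3.354 × 10⁻⁵) = 6,768,345,259
N ≈ √6,768,345,259 ≈ 82,270.0

≈ 82270 RPM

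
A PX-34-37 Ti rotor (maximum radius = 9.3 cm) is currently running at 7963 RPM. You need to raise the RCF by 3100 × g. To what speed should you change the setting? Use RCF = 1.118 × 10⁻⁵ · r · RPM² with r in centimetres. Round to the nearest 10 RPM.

9660 RPM

Current RCF = 1.118 × 10⁻⁵ × 9.3 × (7963)² = 1.118 × 10⁻⁵ × 9.3 × 63,409,369 ≈ 6,592.9 × g
Target RCF = 6,592.9 + 3,100 = 9,692.9 × g
N² = 9,692.9 / (10.3974 × 10⁻⁵) = 93,224,268
N ≈ √93,224,268 ≈ 9,655.3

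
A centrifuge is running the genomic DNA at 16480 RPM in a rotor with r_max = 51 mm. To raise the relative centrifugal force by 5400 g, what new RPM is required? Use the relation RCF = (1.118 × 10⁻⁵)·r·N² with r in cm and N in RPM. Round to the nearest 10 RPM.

N₂ ≈ 19140 RPM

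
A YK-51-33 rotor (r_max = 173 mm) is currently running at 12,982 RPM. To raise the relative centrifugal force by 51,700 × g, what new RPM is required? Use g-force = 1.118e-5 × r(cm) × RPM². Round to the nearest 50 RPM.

≈ 20900 RPM

r = 173 mm = 17.3 cm
Current RCF = 1.118 × 10⁻⁵ × 17.3 × (12982)² = 1.118 × 10⁻⁵ × 17.3 × 168,532,324 ≈ 32,596.5 × g
Target RCF = 32,596.5 + 51,700 = 84,296.5 × g
N² = 84,296.5 / (19.3414 × 10⁻⁵) = 435,834,531
N ≈ √435,834,531 ≈ 20,876.7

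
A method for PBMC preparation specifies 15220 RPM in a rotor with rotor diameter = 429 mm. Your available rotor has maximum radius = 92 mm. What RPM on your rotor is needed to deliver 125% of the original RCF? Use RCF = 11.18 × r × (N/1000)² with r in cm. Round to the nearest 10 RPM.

25980 RPM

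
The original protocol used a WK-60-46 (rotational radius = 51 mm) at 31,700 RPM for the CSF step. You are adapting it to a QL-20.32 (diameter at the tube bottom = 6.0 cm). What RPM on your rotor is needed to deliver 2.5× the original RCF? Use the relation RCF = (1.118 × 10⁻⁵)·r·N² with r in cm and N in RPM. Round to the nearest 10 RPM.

≈ 65350 RPM

Original rotor: r = 51 mm = 5.1 cm
RCF = 1.118 × 10⁻⁵ × r × N²
RCF_original = 1.118 × 10⁻⁵ × 5.1 × (31700)² = 1.118 × 10⁻⁵ × 5.1 × 1,004,890,000 ≈ 57,296.8 × g
Target RCF = 2.5 × 57,296.8 ≈ 143,242 × g
Your rotor: r = 6.0 / 2 = 3 cm
143,242 = 1.118 × 10⁻⁵ × 3 × N²
N² = 143,242 / (3.354 × 10⁻⁵) = 4,270,781,157
N ≈ √4,270,781,157 ≈ 65,351.2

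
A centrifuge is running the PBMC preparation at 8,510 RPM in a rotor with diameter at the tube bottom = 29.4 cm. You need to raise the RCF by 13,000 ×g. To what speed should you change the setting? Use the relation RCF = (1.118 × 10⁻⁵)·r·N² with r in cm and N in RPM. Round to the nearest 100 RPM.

N₂ ≈ 12300 RPM

r = 29.4 / 2 = 14.7 cm
Current RCF = 1.118 × 10⁻⁵ × 14.7 × (8510)² = 1.118 × 10⁻⁵ × 14.7 × 72,420,100 ≈ 11,902 × g
Target RCF = 11,902 + 13,000 = 24,902 × g
N² = 24,902 / (16.4346 × 10⁻⁵) = 151,521,789
N ≈ √151,521,789 ≈ 12,309.4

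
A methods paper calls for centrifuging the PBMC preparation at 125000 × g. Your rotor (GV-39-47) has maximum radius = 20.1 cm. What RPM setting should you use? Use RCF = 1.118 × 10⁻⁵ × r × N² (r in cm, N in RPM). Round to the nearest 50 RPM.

RCF = 1.118 × 10⁻⁵ × r × N²
125,000 = 1.118 × 10⁻⁵ × 20.1 × N²
N² = 125,000 / (22.4718 × 10⁻⁵) = 556,252,726
N ≈ √556,252,726 ≈ 23,585.0

N ≈ 23600 RPM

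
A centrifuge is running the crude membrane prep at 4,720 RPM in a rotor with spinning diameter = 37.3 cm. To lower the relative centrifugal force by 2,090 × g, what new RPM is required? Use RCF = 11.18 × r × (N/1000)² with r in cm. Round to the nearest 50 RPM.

r = 37.3 / 2 = 18.65 cm
Current RCF = 11.18 × 18.65 × (4.72)² = 11.18 × 18.65 × 22.2784 ≈ 4,645.2 × g
Target RCF = 4,645.2 − 2,090 = 2,555.2 × g
(N/1000)² = 2,555.2 / 208.507 = 12.25474
N = 1000 × √12.25474 ≈ 3,500.7

N₂ ≈ 3500 RPM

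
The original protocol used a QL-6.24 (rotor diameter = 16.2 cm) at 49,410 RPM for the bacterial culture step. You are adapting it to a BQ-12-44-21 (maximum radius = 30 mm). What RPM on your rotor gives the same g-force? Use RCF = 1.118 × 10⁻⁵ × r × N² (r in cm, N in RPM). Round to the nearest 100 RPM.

Original rotor: r = 16.2 / 2 = 8.1 cm
RCF_original = 1.118 × 10⁻⁵ × 8.1 × (49410)² = 1.118 × 10⁻⁵ × 8.1 × 2,441,348,100 ≈ 221,083.6 × g
Your rotor: r = 30 mm = 3.0 cm
221,083.6 = 1.118 × 10⁻⁵ × 3 × N²
N² = 221,083.6 / (3.354 × 10⁻⁵) = 6,591,639,833
N ≈ √6,591,639,833 ≈ 81,188.9

≈ 81200 RPM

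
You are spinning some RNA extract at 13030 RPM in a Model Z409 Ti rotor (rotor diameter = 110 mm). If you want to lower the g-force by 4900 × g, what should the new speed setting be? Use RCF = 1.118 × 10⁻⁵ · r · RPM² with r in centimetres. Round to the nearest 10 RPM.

9490 RPM

r = 110 mm / 2 = 55 mm = 5.5 cm
Current RCF = 1.118 × 10⁻⁵ × 5.5 × (13030)² = 1.118 × 10⁻⁵ × 5.5 × 169,780,900 ≈ 10,439.8 × g
Target RCF = 10,439.8 − 4,900 = 5,539.8 × g
N² = 5,539.8 / (6.149 × 10⁻⁵) = 90,092,698
N ≈ √90,092,698 ≈ 9,491.7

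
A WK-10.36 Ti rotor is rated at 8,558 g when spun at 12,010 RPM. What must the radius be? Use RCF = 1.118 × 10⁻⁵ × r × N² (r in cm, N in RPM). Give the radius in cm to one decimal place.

≈ 5.3 cm

RCF = 1.118 × 10⁻⁵ × r × N²
8558 = 1.118 × 10⁻⁵ × r × (12010)²
r = 8558 / (1.118 × 10⁻⁵ × 144,240,100) = 8558 / 1612.604 ≈ 5.307 cm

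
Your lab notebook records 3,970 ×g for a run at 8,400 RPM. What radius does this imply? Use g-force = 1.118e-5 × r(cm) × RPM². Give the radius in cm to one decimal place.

≈ 5.0 cm

3970 = 1.118 × 10⁻⁵ × r × (8400)²
r = 3970 / (1.118 × 10⁻⁵ × 70,560,000) = 3970 / 788.8608 ≈ 5.033 cm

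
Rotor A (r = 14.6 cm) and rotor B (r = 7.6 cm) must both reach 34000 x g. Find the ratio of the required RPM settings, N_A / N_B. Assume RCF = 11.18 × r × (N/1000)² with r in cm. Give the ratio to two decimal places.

0.72

At fixed RCF, N ∝ 1/√r, so N_A/N_B = √(r_B/r_A) = √(7.6/14.6) = √0.520548 = 0.7215.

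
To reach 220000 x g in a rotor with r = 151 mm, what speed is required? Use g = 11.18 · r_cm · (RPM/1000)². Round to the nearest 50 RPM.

≈ 36100 RPM

r = 151 mm = 15.1 cm
RCF = 11.18 × r × (N/1000)²
220,000 = 11.18 × 15.1 × (N/1000)²
(N/1000)² = 220,000 / 168.818 = 1303.179
N = 1000 × √1303.179 ≈ 36,099.6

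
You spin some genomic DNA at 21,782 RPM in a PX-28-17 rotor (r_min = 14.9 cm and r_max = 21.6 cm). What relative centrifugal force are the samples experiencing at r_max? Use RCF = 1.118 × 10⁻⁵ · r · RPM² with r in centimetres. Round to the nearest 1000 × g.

RCF ≈ 115000 g

Use r_max = 21.6 cm.
RCF = 1.118 × 10⁻⁵ × 21.6 × (21782)² = 1.118 × 10⁻⁵ × 21.6 × 474,455,524 ≈ 114,575.3 × g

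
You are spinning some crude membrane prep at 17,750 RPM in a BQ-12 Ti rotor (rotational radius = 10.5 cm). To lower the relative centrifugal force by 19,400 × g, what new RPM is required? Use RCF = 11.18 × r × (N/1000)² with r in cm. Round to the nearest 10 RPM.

Current RCF = 11.18 × 10.5 × (17.75)² = 11.18 × 10.5 × 315.0625 ≈ 36,985.2 × g
Target RCF = 36,985.2 − 19,400 = 17,585.2 × g
(N/1000)² = 17,585.2 / 117.39 = 149.8015
N = 1000 × √149.8015 ≈ 12,239.3

≈ 12240 RPM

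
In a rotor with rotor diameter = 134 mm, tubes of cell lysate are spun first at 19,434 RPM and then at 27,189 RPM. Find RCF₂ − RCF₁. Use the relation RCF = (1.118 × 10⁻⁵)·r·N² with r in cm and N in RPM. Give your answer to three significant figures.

r = 134 mm / 2 = 67 mm = 6.7 cm
RCF₁ = 1.118 × 10⁻⁵ × 6.7 × (19434)² = 1.118 × 10⁻⁵ × 6.7 × 377,680,356 ≈ 28,290.5 × g
RCF₂ = 1.118 × 10⁻⁵ × 6.7 × (27189)² = 1.118 × 10⁻⁵ × 6.7 × 739,241,721 ≈ 55,373.6 × g
Increase = 55,373.6 − 28,290.5 = 27,083.1

27100 g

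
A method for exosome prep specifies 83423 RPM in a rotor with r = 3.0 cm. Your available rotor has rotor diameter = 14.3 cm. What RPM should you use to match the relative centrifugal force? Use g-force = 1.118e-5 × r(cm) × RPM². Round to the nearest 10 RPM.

≈ 54040 RPM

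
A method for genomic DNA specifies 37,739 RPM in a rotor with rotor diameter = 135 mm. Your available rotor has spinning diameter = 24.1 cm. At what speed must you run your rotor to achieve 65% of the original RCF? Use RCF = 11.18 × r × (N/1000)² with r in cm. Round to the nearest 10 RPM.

Original rotor: r = 135 mm / 2 = 67.5 mm = 6.75 cm
RCF_original = 11.18 × 6.75 × (37.739)² = 11.18 × 6.75 × 1,424.232121 ≈ 107,479.7 × g
Target RCF = 0.65 × 107,479.7 ≈ 69,861.8 × g
Your rotor: r = 24.1 / 2 = 12.05 cm
69,861.8 = 11.18 × 12.05 × (N/1000)²
(N/1000)² = 69,861.8 / 134.719 = 518.5742
N = 1000 × √518.5742 ≈ 22,772.2

≈ 22770 RPM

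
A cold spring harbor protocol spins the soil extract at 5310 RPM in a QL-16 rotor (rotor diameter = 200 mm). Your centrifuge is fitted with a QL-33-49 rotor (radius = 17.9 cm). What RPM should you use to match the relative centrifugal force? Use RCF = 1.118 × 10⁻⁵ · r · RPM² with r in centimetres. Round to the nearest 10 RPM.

Original rotor: r = 200 mm / 2 = 100 mm = 10 cm
RCF_original = 1.118 × 10⁻⁵ × 10 × (5310)² = 1.118 × 10⁻⁵ × 10 × 28,196,100 ≈ 3,152.3 × g
3,152.3 = 1.118 × 10⁻⁵ × 17.9 × N²
N² = 3,152.3 / (20.0122 × 10⁻⁵) = 15,751,891
N ≈ √15,751,891 ≈ 3,968.9

3970 RPM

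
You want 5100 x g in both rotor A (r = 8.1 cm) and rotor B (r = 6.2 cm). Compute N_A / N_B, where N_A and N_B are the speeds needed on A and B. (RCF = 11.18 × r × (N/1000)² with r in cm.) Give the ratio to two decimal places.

At fixed RCF, N ∝ 1/√r, so N_A/N_B = √(r_B/r_A) = √(6.2/8.1) = √0.765432 = 0.8749.

0.87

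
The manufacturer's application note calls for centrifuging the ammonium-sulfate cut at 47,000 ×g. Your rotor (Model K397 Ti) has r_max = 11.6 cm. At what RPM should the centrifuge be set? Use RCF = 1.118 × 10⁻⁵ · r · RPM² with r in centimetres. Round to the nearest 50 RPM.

N ≈ 19050 RPM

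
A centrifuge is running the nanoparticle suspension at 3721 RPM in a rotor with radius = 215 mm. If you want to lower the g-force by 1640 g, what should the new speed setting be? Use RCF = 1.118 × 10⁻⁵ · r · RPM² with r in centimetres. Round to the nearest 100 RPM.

2700 RPM

r = 215 mm = 21.5 cm
Current RCF = 1.118 × 10⁻⁵ × 21.5 × (3721)² = 1.118 × 10⁻⁵ × 21.5 × 13,845,841 ≈ 3,328.1 × g
Target RCF = 3,328.1 − 1,640 = 1,688.1 × g
N² = 1,688.1 / (24.037 × 10⁻⁵) = 7,022,923
N ≈ √7,022,923 ≈ 2,650.1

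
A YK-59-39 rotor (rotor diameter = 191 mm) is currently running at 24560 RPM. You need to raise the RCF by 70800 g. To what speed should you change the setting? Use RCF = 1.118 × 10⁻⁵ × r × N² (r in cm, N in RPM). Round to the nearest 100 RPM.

≈ 35600 RPM

r = 191 mm / 2 = 95.5 mm = 9.55 cm
Current RCF = 1.118 × 10⁻⁵ × 9.55 × (24560)² = 1.118 × 10⁻⁵ × 9.55 × 603,193,600 ≈ 64,402.4 × g
Target RCF = 64,402.4 + 70,800 = 135,202.4 × g
N² = 135,202.4 / (10.6769 × 10⁻⁵) = 1,266,307,636
N ≈ √1,266,307,636 ≈ 35,585.2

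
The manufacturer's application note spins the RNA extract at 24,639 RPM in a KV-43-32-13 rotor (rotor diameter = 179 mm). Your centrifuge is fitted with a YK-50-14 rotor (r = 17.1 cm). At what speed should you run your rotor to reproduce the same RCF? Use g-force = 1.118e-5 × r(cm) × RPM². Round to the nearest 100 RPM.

17800 RPM

Original rotor: r = 179 mm / 2 = 89.5 mm = 8.95 cm
RCF_original = 1.118 × 10⁻⁵ × 8.95 × (24639)² = 1.118 × 10⁻⁵ × 8.95 × 607,080,321 ≈ 60,745.1 × g
60,745.1 = 1.118 × 10⁻⁵ × 17.1 × N²
N² = 60,745.1 / (19.1178 × 10⁻⁵) = 317,741,058
N ≈ √317,741,058 ≈ 17,825.3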